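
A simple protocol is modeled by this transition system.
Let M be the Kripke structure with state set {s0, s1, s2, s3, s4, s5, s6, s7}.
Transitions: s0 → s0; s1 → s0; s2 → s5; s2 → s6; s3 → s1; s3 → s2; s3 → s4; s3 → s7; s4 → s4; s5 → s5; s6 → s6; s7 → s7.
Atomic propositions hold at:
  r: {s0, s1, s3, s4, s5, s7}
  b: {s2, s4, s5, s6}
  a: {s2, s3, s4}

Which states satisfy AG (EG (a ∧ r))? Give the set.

{s4}

Sat(a ∧ r) = {s3, s4}
EG (a ∧ r): greatest fixpoint, start Z0 = {s3, s4}, keep only states in Sat with some successor in Z. Already a fixed point.
Sat(EG (a ∧ r)) = {s3, s4}
AG (EG (a ∧ r)): greatest fixpoint, start Z0 = {s3, s4}, keep only states in Sat with every successor in Z. Z1 = {s4}; fixed.
Sat(AG (EG (a ∧ r))) = {s4}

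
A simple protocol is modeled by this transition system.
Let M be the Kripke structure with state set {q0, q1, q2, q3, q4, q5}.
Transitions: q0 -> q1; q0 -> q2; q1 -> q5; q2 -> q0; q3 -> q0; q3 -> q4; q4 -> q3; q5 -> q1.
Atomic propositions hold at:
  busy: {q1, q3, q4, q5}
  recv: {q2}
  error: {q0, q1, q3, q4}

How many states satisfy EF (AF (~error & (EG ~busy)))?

4

Sat(~error) = {q2, q5}
Sat(~busy) = {q0, q2}
EG ~busy: greatest fixpoint, start Z0 = {q0, q2}, keep only states in Sat with some successor in Z. Already a fixed point.
Sat(EG ~busy) = {q0, q2}
Sat(~error & (EG ~busy)) = {q2}
AF (~error & (EG ~busy)): least fixpoint, start Z0 = {q2}, add states with every successor in Z. Already a fixed point.
Sat(AF (~error & (EG ~busy))) = {q2}
EF (AF (~error & (EG ~busy))): least fixpoint, start Z0 = {q2}, add states with some successor in Z. Z1 = {q0, q2}; Z2 = {q0, q2, q3}; Z3 = {q0, q2, q3, q4}; fixed.
Sat(EF (AF (~error & (EG ~busy)))) = {q0, q2, q3, q4}
|Sat(EF (AF (~error & (EG ~busy))))| = |{q0, q2, q3, q4}| = 4.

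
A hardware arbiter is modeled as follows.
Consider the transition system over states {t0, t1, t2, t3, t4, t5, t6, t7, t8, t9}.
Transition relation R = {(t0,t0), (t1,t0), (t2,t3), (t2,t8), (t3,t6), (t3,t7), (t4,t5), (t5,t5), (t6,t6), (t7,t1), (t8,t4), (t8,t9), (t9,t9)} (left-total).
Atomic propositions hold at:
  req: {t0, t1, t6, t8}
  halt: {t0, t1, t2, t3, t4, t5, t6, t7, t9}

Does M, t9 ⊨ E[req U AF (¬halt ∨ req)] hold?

Sat(¬halt) = {t8}
Sat(¬halt ∨ req) = {t0, t1, t6, t8}
AF (¬halt ∨ req): least fixpoint, start Z0 = {t0, t1, t6, t8}, add states with every successor in Z. Z1 = {t0, t1, t6, t7, t8}; Z2 = {t0, t1, t3, t6, t7, t8}; Z3 = {t0, t1, t2, t3, t6, t7, t8}; fixed.
Sat(AF (¬halt ∨ req)) = {t0, t1, t2, t3, t6, t7, t8}
E[req U AF (¬halt ∨ req)]: least fixpoint, start Z0 = Sat(AF (¬halt ∨ req)) = {t0, t1, t2, t3, t6, t7, t8}, add states in Sat(req) with some successor in Z. Already a fixed point.
Sat(E[req U AF (¬halt ∨ req)]) = {t0, t1, t2, t3, t6, t7, t8}
t9 ∉ Sat(E[req U AF (¬halt ∨ req)]) = {t0, t1, t2, t3, t6, t7, t8}, so the formula does not hold at t9.

No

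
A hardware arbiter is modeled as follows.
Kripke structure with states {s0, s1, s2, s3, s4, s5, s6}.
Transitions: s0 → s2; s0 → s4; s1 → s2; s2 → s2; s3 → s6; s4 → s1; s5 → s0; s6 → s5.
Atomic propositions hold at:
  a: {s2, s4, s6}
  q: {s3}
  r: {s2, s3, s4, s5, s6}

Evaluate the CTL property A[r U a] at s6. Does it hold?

Yes

A[r U a]: least fixpoint, start Z0 = Sat(a) = {s2, s4, s6}, add states in Sat(r) with every successor in Z. Z1 = {s2, s3, s4, s6}; fixed.
Sat(A[r U a]) = {s2, s3, s4, s6}
s6 ∈ Sat(A[r U a]) = {s2, s3, s4, s6}, so the formula holds at s6.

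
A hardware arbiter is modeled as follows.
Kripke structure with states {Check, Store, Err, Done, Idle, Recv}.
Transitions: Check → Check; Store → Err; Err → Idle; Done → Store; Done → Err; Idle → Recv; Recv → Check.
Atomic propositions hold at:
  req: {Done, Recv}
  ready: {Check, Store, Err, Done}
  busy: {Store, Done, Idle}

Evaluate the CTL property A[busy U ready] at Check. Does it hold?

A[busy U ready]: least fixpoint, start Z0 = Sat(ready) = {Check, Store, Err, Done}, add states in Sat(busy) with every successor in Z. Already a fixed point.
Sat(A[busy U ready]) = {Check, Store, Err, Done}
Check ∈ Sat(A[busy U ready]) = {Check, Store, Err, Done}, so the formula holds at Check.

Yes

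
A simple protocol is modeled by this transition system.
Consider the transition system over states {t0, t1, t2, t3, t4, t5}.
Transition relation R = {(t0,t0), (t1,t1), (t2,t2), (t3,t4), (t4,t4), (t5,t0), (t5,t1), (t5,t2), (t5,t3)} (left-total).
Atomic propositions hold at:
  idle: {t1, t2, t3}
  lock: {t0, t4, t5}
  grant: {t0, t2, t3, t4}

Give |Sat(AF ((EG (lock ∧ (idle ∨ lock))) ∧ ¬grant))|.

Sat(idle ∨ lock) = {t0, t1, t2, t3, t4, t5}
Sat(lock ∧ (idle ∨ lock)) = {t0, t4, t5}
EG (lock ∧ (idle ∨ lock)): greatest fixpoint, start Z0 = {t0, t4, t5}, keep only states in Sat with some successor in Z. Already a fixed point.
Sat(EG (lock ∧ (idle ∨ lock))) = {t0, t4, t5}
Sat(¬grant) = {t1, t5}
Sat((EG (lock ∧ (idle ∨ lock))) ∧ ¬grant) = {t5}
AF ((EG (lock ∧ (idle ∨ lock))) ∧ ¬grant): least fixpoint, start Z0 = {t5}, add states with every successor in Z. Already a fixed point.
Sat(AF ((EG (lock ∧ (idle ∨ lock))) ∧ ¬grant)) = {t5}
|Sat(AF ((EG (lock ∧ (idle ∨ lock))) ∧ ¬grant))| = |{t5}| = 1.

1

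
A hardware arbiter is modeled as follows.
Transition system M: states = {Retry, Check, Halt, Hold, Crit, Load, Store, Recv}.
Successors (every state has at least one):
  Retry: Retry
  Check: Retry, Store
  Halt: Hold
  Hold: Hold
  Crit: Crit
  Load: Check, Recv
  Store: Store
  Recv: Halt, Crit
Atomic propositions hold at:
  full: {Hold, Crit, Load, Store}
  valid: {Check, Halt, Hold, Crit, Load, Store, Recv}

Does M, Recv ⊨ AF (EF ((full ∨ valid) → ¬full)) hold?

Sat(full ∨ valid) = {Check, Halt, Hold, Crit, Load, Store, Recv}
Sat(¬full) = {Retry, Check, Halt, Recv}
Sat((full ∨ valid) → ¬full) = {Retry, Check, Halt, Recv}
EF ((full ∨ valid) → ¬full): least fixpoint, start Z0 = {Retry, Check, Halt, Recv}, add states with some successor in Z. Z1 = {Retry, Check, Halt, Load, Recv}; fixed.
Sat(EF ((full ∨ valid) → ¬full)) = {Retry, Check, Halt, Load, Recv}
AF (EF ((full ∨ valid) → ¬full)): least fixpoint, start Z0 = {Retry, Check, Halt, Load, Recv}, add states with every successor in Z. Already a fixed point.
Sat(AF (EF ((full ∨ valid) → ¬full))) = {Retry, Check, Halt, Load, Recv}
Recv ∈ Sat(AF (EF ((full ∨ valid) → ¬full))) = {Retry, Check, Halt, Load, Recv}, so the formula holds at Recv.

Yes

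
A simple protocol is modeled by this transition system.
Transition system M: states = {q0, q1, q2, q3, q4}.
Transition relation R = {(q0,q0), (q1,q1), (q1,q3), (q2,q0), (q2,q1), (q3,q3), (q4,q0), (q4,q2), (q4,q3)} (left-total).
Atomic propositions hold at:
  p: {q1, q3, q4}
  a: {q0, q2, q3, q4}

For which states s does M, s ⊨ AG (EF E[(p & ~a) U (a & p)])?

Sat(~a) = {q1}
Sat(p & ~a) = {q1}
Sat(a & p) = {q3, q4}
E[(p & ~a) U (a & p)]: least fixpoint, start Z0 = Sat((a & p)) = {q3, q4}, add states in Sat(p & ~a) with some successor in Z. Z1 = {q1, q3, q4}; fixed.
Sat(E[(p & ~a) U (a & p)]) = {q1, q3, q4}
EF E[(p & ~a) U (a & p)]: least fixpoint, start Z0 = {q1, q3, q4}, add states with some successor in Z. Z1 = {q1, q2, q3, q4}; fixed.
Sat(EF E[(p & ~a) U (a & p)]) = {q1, q2, q3, q4}
AG (EF E[(p & ~a) U (a & p)]): greatest fixpoint, start Z0 = {q1, q2, q3, q4}, keep only states in Sat with every successor in Z. Z1 = {q1, q3}; fixed.
Sat(AG (EF E[(p & ~a) U (a & p)])) = {q1, q3}

{q1, q3}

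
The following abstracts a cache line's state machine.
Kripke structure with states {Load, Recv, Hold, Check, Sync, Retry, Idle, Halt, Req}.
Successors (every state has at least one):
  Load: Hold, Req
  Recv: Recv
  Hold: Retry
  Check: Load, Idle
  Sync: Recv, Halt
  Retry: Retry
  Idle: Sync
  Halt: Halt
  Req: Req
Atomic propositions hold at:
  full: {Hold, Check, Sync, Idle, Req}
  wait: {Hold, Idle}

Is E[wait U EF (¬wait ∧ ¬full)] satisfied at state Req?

Sat(¬wait) = {Load, Recv, Check, Sync, Retry, Halt, Req}
Sat(¬full) = {Load, Recv, Retry, Halt}
Sat(¬wait ∧ ¬full) = {Load, Recv, Retry, Halt}
EF (¬wait ∧ ¬full): least fixpoint, start Z0 = {Load, Recv, Retry, Halt}, add states with some successor in Z. Z1 = {Load, Recv, Hold, Check, Sync, Retry, Halt}; Z2 = {Load, Recv, Hold, Check, Sync, Retry, Idle, Halt}; fixed.
Sat(EF (¬wait ∧ ¬full)) = {Load, Recv, Hold, Check, Sync, Retry, Idle, Halt}
E[wait U EF (¬wait ∧ ¬full)]: least fixpoint, start Z0 = Sat(EF (¬wait ∧ ¬full)) = {Load, Recv, Hold, Check, Sync, Retry, Idle, Halt}, add states in Sat(wait) with some successor in Z. Already a fixed point.
Sat(E[wait U EF (¬wait ∧ ¬full)]) = {Load, Recv, Hold, Check, Sync, Retry, Idle, Halt}
Req ∉ Sat(E[wait U EF (¬wait ∧ ¬full)]) = {Load, Recv, Hold, Check, Sync, Retry, Idle, Halt}, so the formula does not hold at Req.

No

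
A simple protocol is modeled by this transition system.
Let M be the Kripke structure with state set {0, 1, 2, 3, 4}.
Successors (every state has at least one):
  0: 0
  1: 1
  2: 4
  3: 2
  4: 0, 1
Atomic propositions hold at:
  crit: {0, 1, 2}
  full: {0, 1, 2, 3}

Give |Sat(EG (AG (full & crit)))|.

Sat(full & crit) = {0, 1, 2}
AG (full & crit): greatest fixpoint, start Z0 = {0, 1, 2}, keep only states in Sat with every successor in Z. Z1 = {0, 1}; fixed.
Sat(AG (full & crit)) = {0, 1}
EG (AG (full & crit)): greatest fixpoint, start Z0 = {0, 1}, keep only states in Sat with some successor in Z. Already a fixed point.
Sat(EG (AG (full & crit))) = {0, 1}
|Sat(EG (AG (full & crit)))| = |{0, 1}| = 2.

2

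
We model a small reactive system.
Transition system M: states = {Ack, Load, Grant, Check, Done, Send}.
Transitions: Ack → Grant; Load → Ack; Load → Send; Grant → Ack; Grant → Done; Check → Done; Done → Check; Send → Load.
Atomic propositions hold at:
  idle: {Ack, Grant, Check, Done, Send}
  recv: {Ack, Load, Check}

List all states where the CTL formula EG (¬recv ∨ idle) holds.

Sat(¬recv) = {Grant, Done, Send}
Sat(¬recv ∨ idle) = {Ack, Grant, Check, Done, Send}
EG (¬recv ∨ idle): greatest fixpoint, start Z0 = {Ack, Grant, Check, Done, Send}, keep only states in Sat with some successor in Z. Z1 = {Ack, Grant, Check, Done}; fixed.
Sat(EG (¬recv ∨ idle)) = {Ack, Grant, Check, Done}

{Ack, Grant, Check, Done}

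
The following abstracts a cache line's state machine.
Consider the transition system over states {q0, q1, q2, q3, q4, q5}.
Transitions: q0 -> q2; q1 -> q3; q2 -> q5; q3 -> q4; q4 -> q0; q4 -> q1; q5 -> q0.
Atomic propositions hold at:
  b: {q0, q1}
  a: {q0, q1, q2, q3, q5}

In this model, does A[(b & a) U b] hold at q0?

Yes

Sat(b & a) = {q0, q1}
A[(b & a) U b]: least fixpoint, start Z0 = Sat(b) = {q0, q1}, add states in Sat(b & a) with every successor in Z. Already a fixed point.
Sat(A[(b & a) U b]) = {q0, q1}
q0 ∈ Sat(A[(b & a) U b]) = {q0, q1}, so the formula holds at q0.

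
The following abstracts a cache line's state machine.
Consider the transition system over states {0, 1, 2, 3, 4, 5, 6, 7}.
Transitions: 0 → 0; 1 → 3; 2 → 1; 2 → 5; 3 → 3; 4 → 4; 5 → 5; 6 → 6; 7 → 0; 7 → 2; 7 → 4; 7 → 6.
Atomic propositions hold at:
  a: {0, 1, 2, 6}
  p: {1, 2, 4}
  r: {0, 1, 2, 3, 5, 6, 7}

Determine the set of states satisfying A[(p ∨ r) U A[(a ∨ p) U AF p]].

{1, 2, 4}

Sat(p ∨ r) = {0, 1, 2, 3, 4, 5, 6, 7}
Sat(a ∨ p) = {0, 1, 2, 4, 6}
AF p: least fixpoint, start Z0 = {1, 2, 4}, add states with every successor in Z. Already a fixed point.
Sat(AF p) = {1, 2, 4}
A[(a ∨ p) U AF p]: least fixpoint, start Z0 = Sat(AF p) = {1, 2, 4}, add states in Sat(a ∨ p) with every successor in Z. Already a fixed point.
Sat(A[(a ∨ p) U AF p]) = {1, 2, 4}
A[(p ∨ r) U A[(a ∨ p) U AF p]]: least fixpoint, start Z0 = Sat(A[(a ∨ p) U AF p]) = {1, 2, 4}, add states in Sat(p ∨ r) with every successor in Z. Already a fixed point.
Sat(A[(p ∨ r) U A[(a ∨ p) U AF p]]) = {1, 2, 4}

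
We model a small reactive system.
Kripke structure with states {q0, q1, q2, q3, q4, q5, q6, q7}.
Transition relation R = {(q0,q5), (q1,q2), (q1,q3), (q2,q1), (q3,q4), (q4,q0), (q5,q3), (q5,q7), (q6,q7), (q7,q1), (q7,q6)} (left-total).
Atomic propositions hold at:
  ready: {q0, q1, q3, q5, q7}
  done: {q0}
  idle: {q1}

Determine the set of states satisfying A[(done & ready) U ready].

Sat(done & ready) = {q0}
A[(done & ready) U ready]: least fixpoint, start Z0 = Sat(ready) = {q0, q1, q3, q5, q7}, add states in Sat(done & ready) with every successor in Z. Already a fixed point.
Sat(A[(done & ready) U ready]) = {q0, q1, q3, q5, q7}

{q0, q1, q3, q5, q7}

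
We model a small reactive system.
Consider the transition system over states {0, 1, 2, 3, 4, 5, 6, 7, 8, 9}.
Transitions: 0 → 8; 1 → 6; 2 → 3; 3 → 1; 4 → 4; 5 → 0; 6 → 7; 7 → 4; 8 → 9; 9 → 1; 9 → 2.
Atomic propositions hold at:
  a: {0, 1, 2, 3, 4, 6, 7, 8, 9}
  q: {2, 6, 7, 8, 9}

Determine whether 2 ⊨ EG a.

Yes

EG a: greatest fixpoint, start Z0 = {0, 1, 2, 3, 4, 6, 7, 8, 9}, keep only states in Sat with some successor in Z. Already a fixed point.
Sat(EG a) = {0, 1, 2, 3, 4, 6, 7, 8, 9}
2 ∈ Sat(EG a) = {0, 1, 2, 3, 4, 6, 7, 8, 9}, so the formula holds at 2.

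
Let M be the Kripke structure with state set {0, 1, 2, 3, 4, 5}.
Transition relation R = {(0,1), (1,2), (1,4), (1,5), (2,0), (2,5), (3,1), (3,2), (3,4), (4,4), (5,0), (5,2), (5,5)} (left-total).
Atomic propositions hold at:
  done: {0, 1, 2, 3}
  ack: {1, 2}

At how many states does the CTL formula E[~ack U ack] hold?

5

Sat(~ack) = {0, 3, 4, 5}
E[~ack U ack]: least fixpoint, start Z0 = Sat(ack) = {1, 2}, add states in Sat(~ack) with some successor in Z. Z1 = {0, 1, 2, 3, 5}; fixed.
Sat(E[~ack U ack]) = {0, 1, 2, 3, 5}
|Sat(E[~ack U ack])| = |{0, 1, 2, 3, 5}| = 5.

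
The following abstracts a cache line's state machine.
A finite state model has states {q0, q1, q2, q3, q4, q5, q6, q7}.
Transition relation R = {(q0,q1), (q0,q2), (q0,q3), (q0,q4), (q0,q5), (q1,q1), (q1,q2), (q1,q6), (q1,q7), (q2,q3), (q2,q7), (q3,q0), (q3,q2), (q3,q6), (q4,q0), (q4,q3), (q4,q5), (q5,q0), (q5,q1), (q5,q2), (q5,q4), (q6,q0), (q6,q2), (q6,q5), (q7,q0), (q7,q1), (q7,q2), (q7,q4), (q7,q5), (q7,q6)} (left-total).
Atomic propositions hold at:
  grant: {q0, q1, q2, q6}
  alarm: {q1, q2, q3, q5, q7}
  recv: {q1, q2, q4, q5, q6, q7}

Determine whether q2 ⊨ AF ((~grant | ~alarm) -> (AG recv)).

Yes

Sat(~grant) = {q3, q4, q5, q7}
Sat(~alarm) = {q0, q4, q6}
Sat(~grant | ~alarm) = {q0, q3, q4, q5, q6, q7}
AG recv: greatest fixpoint, start Z0 = {q1, q2, q4, q5, q6, q7}, keep only states in Sat with every successor in Z. Z1 = {q1}; Z2 = ∅; fixed.
Sat(AG recv) = ∅
Sat((~grant | ~alarm) -> (AG recv)) = {q1, q2}
AF ((~grant | ~alarm) -> (AG recv)): least fixpoint, start Z0 = {q1, q2}, add states with every successor in Z. Already a fixed point.
Sat(AF ((~grant | ~alarm) -> (AG recv))) = {q1, q2}
q2 ∈ Sat(AF ((~grant | ~alarm) -> (AG recv))) = {q1, q2}, so the formula holds at q2.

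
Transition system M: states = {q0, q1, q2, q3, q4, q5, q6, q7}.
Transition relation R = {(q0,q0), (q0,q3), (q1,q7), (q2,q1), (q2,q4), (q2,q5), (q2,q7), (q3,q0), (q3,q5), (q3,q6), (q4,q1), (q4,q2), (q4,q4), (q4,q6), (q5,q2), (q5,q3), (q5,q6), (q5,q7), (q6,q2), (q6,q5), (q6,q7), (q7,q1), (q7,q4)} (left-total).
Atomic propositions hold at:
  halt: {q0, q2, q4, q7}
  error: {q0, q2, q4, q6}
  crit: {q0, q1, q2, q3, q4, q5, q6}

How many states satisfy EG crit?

EG crit: greatest fixpoint, start Z0 = {q0, q1, q2, q3, q4, q5, q6}, keep only states in Sat with some successor in Z. Z1 = {q0, q2, q3, q4, q5, q6}; fixed.
Sat(EG crit) = {q0, q2, q3, q4, q5, q6}
|Sat(EG crit)| = |{q0, q2, q3, q4, q5, q6}| = 6.

6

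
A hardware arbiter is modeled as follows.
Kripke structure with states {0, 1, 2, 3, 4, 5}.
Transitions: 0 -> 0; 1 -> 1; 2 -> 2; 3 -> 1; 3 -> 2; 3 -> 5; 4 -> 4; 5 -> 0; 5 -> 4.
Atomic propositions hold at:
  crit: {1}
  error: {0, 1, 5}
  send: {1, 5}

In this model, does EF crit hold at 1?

Yes

EF crit: least fixpoint, start Z0 = {1}, add states with some successor in Z. Z1 = {1, 3}; fixed.
Sat(EF crit) = {1, 3}
1 ∈ Sat(EF crit) = {1, 3}, so the formula holds at 1.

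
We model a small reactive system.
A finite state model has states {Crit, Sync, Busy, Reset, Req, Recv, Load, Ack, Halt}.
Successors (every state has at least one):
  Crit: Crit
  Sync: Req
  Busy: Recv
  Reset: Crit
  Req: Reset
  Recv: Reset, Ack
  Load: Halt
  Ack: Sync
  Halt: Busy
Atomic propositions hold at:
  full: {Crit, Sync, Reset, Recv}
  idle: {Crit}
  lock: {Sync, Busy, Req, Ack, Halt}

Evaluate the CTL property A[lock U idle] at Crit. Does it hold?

Yes

A[lock U idle]: least fixpoint, start Z0 = Sat(idle) = {Crit}, add states in Sat(lock) with every successor in Z. Already a fixed point.
Sat(A[lock U idle]) = {Crit}
Crit ∈ Sat(A[lock U idle]) = {Crit}, so the formula holds at Crit.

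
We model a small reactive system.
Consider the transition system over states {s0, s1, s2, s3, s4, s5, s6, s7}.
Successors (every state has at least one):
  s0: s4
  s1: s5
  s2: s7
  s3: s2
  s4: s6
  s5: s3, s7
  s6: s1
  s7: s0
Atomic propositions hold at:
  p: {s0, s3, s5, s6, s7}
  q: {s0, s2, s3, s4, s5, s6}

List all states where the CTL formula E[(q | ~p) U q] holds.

{s0, s1, s2, s3, s4, s5, s6}

Sat(~p) = {s1, s2, s4}
Sat(q | ~p) = {s0, s1, s2, s3, s4, s5, s6}
E[(q | ~p) U q]: least fixpoint, start Z0 = Sat(q) = {s0, s2, s3, s4, s5, s6}, add states in Sat(q | ~p) with some successor in Z. Z1 = {s0, s1, s2, s3, s4, s5, s6}; fixed.
Sat(E[(q | ~p) U q]) = {s0, s1, s2, s3, s4, s5, s6}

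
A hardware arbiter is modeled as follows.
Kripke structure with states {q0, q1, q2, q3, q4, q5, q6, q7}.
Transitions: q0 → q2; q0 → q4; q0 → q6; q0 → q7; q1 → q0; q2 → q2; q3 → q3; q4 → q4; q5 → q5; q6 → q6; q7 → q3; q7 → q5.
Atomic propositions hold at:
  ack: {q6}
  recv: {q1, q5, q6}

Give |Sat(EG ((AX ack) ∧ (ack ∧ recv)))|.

Sat(AX ack) = {s : every successor in {q6}} = {q6}
Sat(ack ∧ recv) = {q6}
Sat((AX ack) ∧ (ack ∧ recv)) = {q6}
EG ((AX ack) ∧ (ack ∧ recv)): greatest fixpoint, start Z0 = {q6}, keep only states in Sat with some successor in Z. Already a fixed point.
Sat(EG ((AX ack) ∧ (ack ∧ recv))) = {q6}
|Sat(EG ((AX ack) ∧ (ack ∧ recv)))| = |{q6}| = 1.

1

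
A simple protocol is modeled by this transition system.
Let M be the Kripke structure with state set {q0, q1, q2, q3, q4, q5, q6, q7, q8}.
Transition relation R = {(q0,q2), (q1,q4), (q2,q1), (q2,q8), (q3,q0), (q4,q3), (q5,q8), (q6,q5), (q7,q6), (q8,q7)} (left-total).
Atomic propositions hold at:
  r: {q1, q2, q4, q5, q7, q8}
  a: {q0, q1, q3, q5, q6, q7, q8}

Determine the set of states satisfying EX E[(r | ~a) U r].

Sat(~a) = {q2, q4}
Sat(r | ~a) = {q1, q2, q4, q5, q7, q8}
E[(r | ~a) U r]: least fixpoint, start Z0 = Sat(r) = {q1, q2, q4, q5, q7, q8}, add states in Sat(r | ~a) with some successor in Z. Already a fixed point.
Sat(E[(r | ~a) U r]) = {q1, q2, q4, q5, q7, q8}
Sat(EX E[(r | ~a) U r]) = {s : some successor in {q1, q2, q4, q5, q7, q8}} = {q0, q1, q2, q5, q6, q8}

{q0, q1, q2, q5, q6, q8}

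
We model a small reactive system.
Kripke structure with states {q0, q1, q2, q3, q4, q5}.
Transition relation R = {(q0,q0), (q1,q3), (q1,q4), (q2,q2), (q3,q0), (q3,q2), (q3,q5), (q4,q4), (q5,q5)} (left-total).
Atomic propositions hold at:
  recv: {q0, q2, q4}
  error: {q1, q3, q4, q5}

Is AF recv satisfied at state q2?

AF recv: least fixpoint, start Z0 = {q0, q2, q4}, add states with every successor in Z. Already a fixed point.
Sat(AF recv) = {q0, q2, q4}
q2 ∈ Sat(AF recv) = {q0, q2, q4}, so the formula holds at q2.

Yes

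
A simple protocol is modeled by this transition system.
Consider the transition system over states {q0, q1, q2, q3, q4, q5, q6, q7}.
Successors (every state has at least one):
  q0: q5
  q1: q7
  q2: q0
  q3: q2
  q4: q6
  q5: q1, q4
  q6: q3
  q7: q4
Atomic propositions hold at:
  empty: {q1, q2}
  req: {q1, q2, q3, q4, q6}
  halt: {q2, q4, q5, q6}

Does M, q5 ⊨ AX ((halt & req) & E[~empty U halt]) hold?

No

Sat(halt & req) = {q2, q4, q6}
Sat(~empty) = {q0, q3, q4, q5, q6, q7}
E[~empty U halt]: least fixpoint, start Z0 = Sat(halt) = {q2, q4, q5, q6}, add states in Sat(~empty) with some successor in Z. Z1 = {q0, q2, q3, q4, q5, q6, q7}; fixed.
Sat(E[~empty U halt]) = {q0, q2, q3, q4, q5, q6, q7}
Sat((halt & req) & E[~empty U halt]) = {q2, q4, q6}
Sat(AX ((halt & req) & E[~empty U halt])) = {s : every successor in {q2, q4, q6}} = {q3, q4, q7}
q5 ∉ Sat(AX ((halt & req) & E[~empty U halt])) = {q3, q4, q7}, so the formula does not hold at q5.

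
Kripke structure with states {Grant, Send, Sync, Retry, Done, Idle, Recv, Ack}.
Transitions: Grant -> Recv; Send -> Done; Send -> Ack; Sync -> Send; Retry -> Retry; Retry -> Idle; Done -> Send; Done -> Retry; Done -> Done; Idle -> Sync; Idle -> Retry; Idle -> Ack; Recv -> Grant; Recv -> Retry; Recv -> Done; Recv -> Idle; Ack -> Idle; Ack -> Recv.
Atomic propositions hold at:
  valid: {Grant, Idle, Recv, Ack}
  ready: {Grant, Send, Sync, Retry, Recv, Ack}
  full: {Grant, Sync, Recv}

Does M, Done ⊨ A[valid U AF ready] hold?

AF ready: least fixpoint, start Z0 = {Grant, Send, Sync, Retry, Recv, Ack}, add states with every successor in Z. Z1 = {Grant, Send, Sync, Retry, Idle, Recv, Ack}; fixed.
Sat(AF ready) = {Grant, Send, Sync, Retry, Idle, Recv, Ack}
A[valid U AF ready]: least fixpoint, start Z0 = Sat(AF ready) = {Grant, Send, Sync, Retry, Idle, Recv, Ack}, add states in Sat(valid) with every successor in Z. Already a fixed point.
Sat(A[valid U AF ready]) = {Grant, Send, Sync, Retry, Idle, Recv, Ack}
Done ∉ Sat(A[valid U AF ready]) = {Grant, Send, Sync, Retry, Idle, Recv, Ack}, so the formula does not hold at Done.

No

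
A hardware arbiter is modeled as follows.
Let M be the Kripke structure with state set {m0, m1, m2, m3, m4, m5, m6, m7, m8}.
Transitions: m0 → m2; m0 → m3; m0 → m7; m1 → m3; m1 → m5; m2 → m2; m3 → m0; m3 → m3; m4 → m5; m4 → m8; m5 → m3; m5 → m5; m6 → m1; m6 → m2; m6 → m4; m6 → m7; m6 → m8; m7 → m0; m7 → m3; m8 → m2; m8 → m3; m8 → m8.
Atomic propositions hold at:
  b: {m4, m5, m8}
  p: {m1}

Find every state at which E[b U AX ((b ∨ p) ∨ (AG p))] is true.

Sat(b ∨ p) = {m1, m4, m5, m8}
AG p: greatest fixpoint, start Z0 = {m1}, keep only states in Sat with every successor in Z. Z1 = ∅; fixed.
Sat(AG p) = ∅
Sat((b ∨ p) ∨ (AG p)) = {m1, m4, m5, m8}
Sat(AX ((b ∨ p) ∨ (AG p))) = {s : every successor in {m1, m4, m5, m8}} = {m4}
E[b U AX ((b ∨ p) ∨ (AG p))]: least fixpoint, start Z0 = Sat(AX ((b ∨ p) ∨ (AG p))) = {m4}, add states in Sat(b) with some successor in Z. Already a fixed point.
Sat(E[b U AX ((b ∨ p) ∨ (AG p))]) = {m4}

{m4}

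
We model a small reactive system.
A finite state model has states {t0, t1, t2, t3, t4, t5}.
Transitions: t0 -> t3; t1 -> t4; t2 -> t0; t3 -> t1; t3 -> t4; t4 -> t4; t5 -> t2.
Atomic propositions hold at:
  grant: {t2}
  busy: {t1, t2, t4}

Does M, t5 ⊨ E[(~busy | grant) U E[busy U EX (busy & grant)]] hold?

Yes

Sat(~busy) = {t0, t3, t5}
Sat(~busy | grant) = {t0, t2, t3, t5}
Sat(busy & grant) = {t2}
Sat(EX (busy & grant)) = {s : some successor in {t2}} = {t5}
E[busy U EX (busy & grant)]: least fixpoint, start Z0 = Sat(EX (busy & grant)) = {t5}, add states in Sat(busy) with some successor in Z. Already a fixed point.
Sat(E[busy U EX (busy & grant)]) = {t5}
E[(~busy | grant) U E[busy U EX (busy & grant)]]: least fixpoint, start Z0 = Sat(E[busy U EX (busy & grant)]) = {t5}, add states in Sat(~busy | grant) with some successor in Z. Already a fixed point.
Sat(E[(~busy | grant) U E[busy U EX (busy & grant)]]) = {t5}
t5 ∈ Sat(E[(~busy | grant) U E[busy U EX (busy & grant)]]) = {t5}, so the formula holds at t5.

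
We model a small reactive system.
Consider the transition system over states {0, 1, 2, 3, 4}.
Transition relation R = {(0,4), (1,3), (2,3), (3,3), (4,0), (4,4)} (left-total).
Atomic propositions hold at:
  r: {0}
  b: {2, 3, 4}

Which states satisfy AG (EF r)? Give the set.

{0, 4}

EF r: least fixpoint, start Z0 = {0}, add states with some successor in Z. Z1 = {0, 4}; fixed.
Sat(EF r) = {0, 4}
AG (EF r): greatest fixpoint, start Z0 = {0, 4}, keep only states in Sat with every successor in Z. Already a fixed point.
Sat(AG (EF r)) = {0, 4}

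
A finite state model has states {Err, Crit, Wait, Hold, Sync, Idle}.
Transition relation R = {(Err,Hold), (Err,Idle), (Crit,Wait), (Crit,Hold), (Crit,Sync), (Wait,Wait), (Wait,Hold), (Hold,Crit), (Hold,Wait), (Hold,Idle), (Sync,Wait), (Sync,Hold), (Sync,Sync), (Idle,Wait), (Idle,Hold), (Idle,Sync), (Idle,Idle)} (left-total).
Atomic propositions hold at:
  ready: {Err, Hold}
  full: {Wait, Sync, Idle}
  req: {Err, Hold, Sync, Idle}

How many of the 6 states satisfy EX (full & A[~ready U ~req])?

Sat(~ready) = {Crit, Wait, Sync, Idle}
Sat(~req) = {Crit, Wait}
A[~ready U ~req]: least fixpoint, start Z0 = Sat(~req) = {Crit, Wait}, add states in Sat(~ready) with every successor in Z. Already a fixed point.
Sat(A[~ready U ~req]) = {Crit, Wait}
Sat(full & A[~ready U ~req]) = {Wait}
Sat(EX (full & A[~ready U ~req])) = {s : some successor in {Wait}} = {Crit, Wait, Hold, Sync, Idle}
|Sat(EX (full & A[~ready U ~req]))| = |{Crit, Wait, Hold, Sync, Idle}| = 5.

5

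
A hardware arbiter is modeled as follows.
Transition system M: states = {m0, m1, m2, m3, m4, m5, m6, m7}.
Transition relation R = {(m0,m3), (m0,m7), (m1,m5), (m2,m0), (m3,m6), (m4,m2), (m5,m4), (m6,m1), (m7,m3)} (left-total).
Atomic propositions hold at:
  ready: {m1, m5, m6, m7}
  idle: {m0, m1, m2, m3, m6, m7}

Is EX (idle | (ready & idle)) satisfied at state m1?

Sat(ready & idle) = {m1, m6, m7}
Sat(idle | (ready & idle)) = {m0, m1, m2, m3, m6, m7}
Sat(EX (idle | (ready & idle))) = {s : some successor in {m0, m1, m2, m3, m6, m7}} = {m0, m2, m3, m4, m6, m7}
m1 ∉ Sat(EX (idle | (ready & idle))) = {m0, m2, m3, m4, m6, m7}, so the formula does not hold at m1.

No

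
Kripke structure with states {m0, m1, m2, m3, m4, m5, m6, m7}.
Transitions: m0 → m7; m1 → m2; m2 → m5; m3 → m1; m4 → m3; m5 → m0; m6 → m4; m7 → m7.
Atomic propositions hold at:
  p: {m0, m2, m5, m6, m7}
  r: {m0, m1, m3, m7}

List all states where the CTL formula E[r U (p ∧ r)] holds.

{m0, m7}

Sat(p ∧ r) = {m0, m7}
E[r U (p ∧ r)]: least fixpoint, start Z0 = Sat((p ∧ r)) = {m0, m7}, add states in Sat(r) with some successor in Z. Already a fixed point.
Sat(E[r U (p ∧ r)]) = {m0, m7}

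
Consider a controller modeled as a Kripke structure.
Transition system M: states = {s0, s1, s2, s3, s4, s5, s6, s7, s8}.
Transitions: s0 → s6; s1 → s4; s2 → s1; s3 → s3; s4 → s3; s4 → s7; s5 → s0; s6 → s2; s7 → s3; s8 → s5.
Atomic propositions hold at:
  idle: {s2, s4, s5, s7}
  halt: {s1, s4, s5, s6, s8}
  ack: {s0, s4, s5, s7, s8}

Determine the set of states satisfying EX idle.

{s1, s4, s6, s8}

Sat(EX idle) = {s : some successor in {s2, s4, s5, s7}} = {s1, s4, s6, s8}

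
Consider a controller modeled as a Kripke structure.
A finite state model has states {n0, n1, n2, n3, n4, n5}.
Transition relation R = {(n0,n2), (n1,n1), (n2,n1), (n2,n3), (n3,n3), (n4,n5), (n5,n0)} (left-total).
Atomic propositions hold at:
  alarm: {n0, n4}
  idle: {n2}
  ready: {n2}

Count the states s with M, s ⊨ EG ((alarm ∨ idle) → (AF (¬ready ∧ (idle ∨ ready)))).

Sat(alarm ∨ idle) = {n0, n2, n4}
Sat(¬ready) = {n0, n1, n3, n4, n5}
Sat(idle ∨ ready) = {n2}
Sat(¬ready ∧ (idle ∨ ready)) = ∅
AF (¬ready ∧ (idle ∨ ready)): least fixpoint, start Z0 = ∅, add states with every successor in Z. Already a fixed point.
Sat(AF (¬ready ∧ (idle ∨ ready))) = ∅
Sat((alarm ∨ idle) → (AF (¬ready ∧ (idle ∨ ready)))) = {n1, n3, n5}
EG ((alarm ∨ idle) → (AF (¬ready ∧ (idle ∨ ready)))): greatest fixpoint, start Z0 = {n1, n3, n5}, keep only states in Sat with some successor in Z. Z1 = {n1, n3}; fixed.
Sat(EG ((alarm ∨ idle) → (AF (¬ready ∧ (idle ∨ ready))))) = {n1, n3}
|Sat(EG ((alarm ∨ idle) → (AF (¬ready ∧ (idle ∨ ready)))))| = |{n1, n3}| = 2.

2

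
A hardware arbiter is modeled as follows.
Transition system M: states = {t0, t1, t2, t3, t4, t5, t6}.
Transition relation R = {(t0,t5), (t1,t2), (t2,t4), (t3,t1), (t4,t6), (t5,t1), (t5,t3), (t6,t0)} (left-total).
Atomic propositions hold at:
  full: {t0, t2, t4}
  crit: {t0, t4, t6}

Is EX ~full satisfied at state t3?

Yes

Sat(~full) = {t1, t3, t5, t6}
Sat(EX ~full) = {s : some successor in {t1, t3, t5, t6}} = {t0, t3, t4, t5}
t3 ∈ Sat(EX ~full) = {t0, t3, t4, t5}, so the formula holds at t3.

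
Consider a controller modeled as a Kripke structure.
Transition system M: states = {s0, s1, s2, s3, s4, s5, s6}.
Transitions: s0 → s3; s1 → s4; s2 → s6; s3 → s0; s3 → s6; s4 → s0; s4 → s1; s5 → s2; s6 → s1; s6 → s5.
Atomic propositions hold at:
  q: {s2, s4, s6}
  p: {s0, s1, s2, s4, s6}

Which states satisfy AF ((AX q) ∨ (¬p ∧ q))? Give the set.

{s1, s2, s5, s6}

Sat(AX q) = {s : every successor in {s2, s4, s6}} = {s1, s2, s5}
Sat(¬p) = {s3, s5}
Sat(¬p ∧ q) = ∅
Sat((AX q) ∨ (¬p ∧ q)) = {s1, s2, s5}
AF ((AX q) ∨ (¬p ∧ q)): least fixpoint, start Z0 = {s1, s2, s5}, add states with every successor in Z. Z1 = {s1, s2, s5, s6}; fixed.
Sat(AF ((AX q) ∨ (¬p ∧ q))) = {s1, s2, s5, s6}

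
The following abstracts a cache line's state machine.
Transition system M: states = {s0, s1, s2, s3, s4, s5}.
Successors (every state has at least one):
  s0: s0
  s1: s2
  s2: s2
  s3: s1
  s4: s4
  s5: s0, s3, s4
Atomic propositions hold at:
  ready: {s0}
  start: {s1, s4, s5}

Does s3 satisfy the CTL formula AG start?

AG start: greatest fixpoint, start Z0 = {s1, s4, s5}, keep only states in Sat with every successor in Z. Z1 = {s4}; fixed.
Sat(AG start) = {s4}
s3 ∉ Sat(AG start) = {s4}, so the formula does not hold at s3.

No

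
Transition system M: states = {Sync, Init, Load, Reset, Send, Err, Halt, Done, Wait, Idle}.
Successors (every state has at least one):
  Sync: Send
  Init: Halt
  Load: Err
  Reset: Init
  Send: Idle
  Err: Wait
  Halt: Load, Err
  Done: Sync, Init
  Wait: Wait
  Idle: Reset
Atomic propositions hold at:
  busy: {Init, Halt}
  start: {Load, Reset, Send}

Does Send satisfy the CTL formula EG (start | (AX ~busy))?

No

Sat(~busy) = {Sync, Load, Reset, Send, Err, Done, Wait, Idle}
Sat(AX ~busy) = {s : every successor in {Sync, Load, Reset, Send, Err, Done, Wait, Idle}} = {Sync, Load, Send, Err, Halt, Wait, Idle}
Sat(start | (AX ~busy)) = {Sync, Load, Reset, Send, Err, Halt, Wait, Idle}
EG (start | (AX ~busy)): greatest fixpoint, start Z0 = {Sync, Load, Reset, Send, Err, Halt, Wait, Idle}, keep only states in Sat with some successor in Z. Z1 = {Sync, Load, Send, Err, Halt, Wait, Idle}; Z2 = {Sync, Load, Send, Err, Halt, Wait}; Z3 = {Sync, Load, Err, Halt, Wait}; Z4 = {Load, Err, Halt, Wait}; fixed.
Sat(EG (start | (AX ~busy))) = {Load, Err, Halt, Wait}
Send ∉ Sat(EG (start | (AX ~busy))) = {Load, Err, Halt, Wait}, so the formula does not hold at Send.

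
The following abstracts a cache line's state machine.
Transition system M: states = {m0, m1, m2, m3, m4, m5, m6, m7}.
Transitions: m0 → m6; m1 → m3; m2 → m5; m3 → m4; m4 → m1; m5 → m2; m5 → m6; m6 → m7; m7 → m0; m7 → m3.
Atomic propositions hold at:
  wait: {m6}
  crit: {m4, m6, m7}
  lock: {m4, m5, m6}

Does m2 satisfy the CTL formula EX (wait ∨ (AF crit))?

AF crit: least fixpoint, start Z0 = {m4, m6, m7}, add states with every successor in Z. Z1 = {m0, m3, m4, m6, m7}; Z2 = {m0, m1, m3, m4, m6, m7}; fixed.
Sat(AF crit) = {m0, m1, m3, m4, m6, m7}
Sat(wait ∨ (AF crit)) = {m0, m1, m3, m4, m6, m7}
Sat(EX (wait ∨ (AF crit))) = {s : some successor in {m0, m1, m3, m4, m6, m7}} = {m0, m1, m3, m4, m5, m6, m7}
m2 ∉ Sat(EX (wait ∨ (AF crit))) = {m0, m1, m3, m4, m5, m6, m7}, so the formula does not hold at m2.

No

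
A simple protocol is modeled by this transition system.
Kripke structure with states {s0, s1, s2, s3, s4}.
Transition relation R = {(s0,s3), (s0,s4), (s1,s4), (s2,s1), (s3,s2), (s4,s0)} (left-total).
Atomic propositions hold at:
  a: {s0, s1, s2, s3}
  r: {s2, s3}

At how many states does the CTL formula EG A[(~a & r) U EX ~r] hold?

4

Sat(~a) = {s4}
Sat(~a & r) = ∅
Sat(~r) = {s0, s1, s4}
Sat(EX ~r) = {s : some successor in {s0, s1, s4}} = {s0, s1, s2, s4}
A[(~a & r) U EX ~r]: least fixpoint, start Z0 = Sat(EX ~r) = {s0, s1, s2, s4}, add states in Sat(~a & r) with every successor in Z. Already a fixed point.
Sat(A[(~a & r) U EX ~r]) = {s0, s1, s2, s4}
EG A[(~a & r) U EX ~r]: greatest fixpoint, start Z0 = {s0, s1, s2, s4}, keep only states in Sat with some successor in Z. Already a fixed point.
Sat(EG A[(~a & r) U EX ~r]) = {s0, s1, s2, s4}
|Sat(EG A[(~a & r) U EX ~r])| = |{s0, s1, s2, s4}| = 4.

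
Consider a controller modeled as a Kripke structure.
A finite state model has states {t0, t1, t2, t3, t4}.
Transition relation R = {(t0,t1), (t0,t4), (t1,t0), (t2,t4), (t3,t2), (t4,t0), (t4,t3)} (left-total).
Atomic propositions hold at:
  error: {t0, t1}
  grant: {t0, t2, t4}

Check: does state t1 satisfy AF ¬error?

Sat(¬error) = {t2, t3, t4}
AF ¬error: least fixpoint, start Z0 = {t2, t3, t4}, add states with every successor in Z. Already a fixed point.
Sat(AF ¬error) = {t2, t3, t4}
t1 ∉ Sat(AF ¬error) = {t2, t3, t4}, so the formula does not hold at t1.

No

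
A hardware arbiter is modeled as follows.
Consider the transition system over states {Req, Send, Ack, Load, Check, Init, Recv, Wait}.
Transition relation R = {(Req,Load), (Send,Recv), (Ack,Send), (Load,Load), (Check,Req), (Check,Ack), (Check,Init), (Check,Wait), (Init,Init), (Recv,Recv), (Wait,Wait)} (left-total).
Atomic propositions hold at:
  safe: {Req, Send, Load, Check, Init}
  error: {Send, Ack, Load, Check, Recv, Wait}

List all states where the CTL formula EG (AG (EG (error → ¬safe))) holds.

{Init, Recv, Wait}

Sat(¬safe) = {Ack, Recv, Wait}
Sat(error → ¬safe) = {Req, Ack, Init, Recv, Wait}
EG (error → ¬safe): greatest fixpoint, start Z0 = {Req, Ack, Init, Recv, Wait}, keep only states in Sat with some successor in Z. Z1 = {Init, Recv, Wait}; fixed.
Sat(EG (error → ¬safe)) = {Init, Recv, Wait}
AG (EG (error → ¬safe)): greatest fixpoint, start Z0 = {Init, Recv, Wait}, keep only states in Sat with every successor in Z. Already a fixed point.
Sat(AG (EG (error → ¬safe))) = {Init, Recv, Wait}
EG (AG (EG (error → ¬safe))): greatest fixpoint, start Z0 = {Init, Recv, Wait}, keep only states in Sat with some successor in Z. Already a fixed point.
Sat(EG (AG (EG (error → ¬safe)))) = {Init, Recv, Wait}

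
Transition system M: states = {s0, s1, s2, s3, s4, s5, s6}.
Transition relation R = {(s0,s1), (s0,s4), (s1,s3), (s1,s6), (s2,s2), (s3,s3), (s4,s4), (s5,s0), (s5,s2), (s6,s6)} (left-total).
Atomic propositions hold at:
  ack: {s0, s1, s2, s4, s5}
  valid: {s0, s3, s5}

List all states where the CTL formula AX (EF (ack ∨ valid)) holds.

Sat(ack ∨ valid) = {s0, s1, s2, s3, s4, s5}
EF (ack ∨ valid): least fixpoint, start Z0 = {s0, s1, s2, s3, s4, s5}, add states with some successor in Z. Already a fixed point.
Sat(EF (ack ∨ valid)) = {s0, s1, s2, s3, s4, s5}
Sat(AX (EF (ack ∨ valid))) = {s : every successor in {s0, s1, s2, s3, s4, s5}} = {s0, s2, s3, s4, s5}

{s0, s2, s3, s4, s5}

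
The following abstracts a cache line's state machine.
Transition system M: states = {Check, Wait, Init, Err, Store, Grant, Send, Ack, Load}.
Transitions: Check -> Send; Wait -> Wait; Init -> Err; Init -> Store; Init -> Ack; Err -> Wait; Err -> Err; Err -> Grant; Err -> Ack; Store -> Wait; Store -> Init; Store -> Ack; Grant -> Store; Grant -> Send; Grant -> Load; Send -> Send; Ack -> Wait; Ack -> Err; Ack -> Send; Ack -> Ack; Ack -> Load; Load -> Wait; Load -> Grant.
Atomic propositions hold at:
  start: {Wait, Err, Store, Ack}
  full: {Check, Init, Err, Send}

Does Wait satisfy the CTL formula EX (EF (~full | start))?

Sat(~full) = {Wait, Store, Grant, Ack, Load}
Sat(~full | start) = {Wait, Err, Store, Grant, Ack, Load}
EF (~full | start): least fixpoint, start Z0 = {Wait, Err, Store, Grant, Ack, Load}, add states with some successor in Z. Z1 = {Wait, Init, Err, Store, Grant, Ack, Load}; fixed.
Sat(EF (~full | start)) = {Wait, Init, Err, Store, Grant, Ack, Load}
Sat(EX (EF (~full | start))) = {s : some successor in {Wait, Init, Err, Store, Grant, Ack, Load}} = {Wait, Init, Err, Store, Grant, Ack, Load}
Wait ∈ Sat(EX (EF (~full | start))) = {Wait, Init, Err, Store, Grant, Ack, Load}, so the formula holds at Wait.

Yes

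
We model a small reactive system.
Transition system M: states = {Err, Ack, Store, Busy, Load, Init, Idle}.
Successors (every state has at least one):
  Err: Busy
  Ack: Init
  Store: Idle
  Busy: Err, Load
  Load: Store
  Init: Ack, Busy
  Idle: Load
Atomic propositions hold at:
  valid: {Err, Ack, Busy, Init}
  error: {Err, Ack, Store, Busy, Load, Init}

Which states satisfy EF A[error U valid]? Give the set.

A[error U valid]: least fixpoint, start Z0 = Sat(valid) = {Err, Ack, Busy, Init}, add states in Sat(error) with every successor in Z. Already a fixed point.
Sat(A[error U valid]) = {Err, Ack, Busy, Init}
EF A[error U valid]: least fixpoint, start Z0 = {Err, Ack, Busy, Init}, add states with some successor in Z. Already a fixed point.
Sat(EF A[error U valid]) = {Err, Ack, Busy, Init}

{Err, Ack, Busy, Init}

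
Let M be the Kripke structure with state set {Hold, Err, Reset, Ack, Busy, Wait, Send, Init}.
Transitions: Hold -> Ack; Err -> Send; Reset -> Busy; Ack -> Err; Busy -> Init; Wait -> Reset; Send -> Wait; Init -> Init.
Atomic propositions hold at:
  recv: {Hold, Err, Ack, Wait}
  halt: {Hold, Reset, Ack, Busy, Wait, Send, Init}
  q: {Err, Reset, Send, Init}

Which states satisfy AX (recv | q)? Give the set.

{Hold, Err, Ack, Busy, Wait, Send, Init}

Sat(recv | q) = {Hold, Err, Reset, Ack, Wait, Send, Init}
Sat(AX (recv | q)) = {s : every successor in {Hold, Err, Reset, Ack, Wait, Send, Init}} = {Hold, Err, Ack, Busy, Wait, Send, Init}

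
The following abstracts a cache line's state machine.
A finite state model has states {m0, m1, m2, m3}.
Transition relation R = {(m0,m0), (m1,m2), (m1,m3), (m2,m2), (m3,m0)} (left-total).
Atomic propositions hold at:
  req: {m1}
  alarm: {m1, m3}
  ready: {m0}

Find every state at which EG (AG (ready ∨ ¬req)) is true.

{m0, m2, m3}

Sat(¬req) = {m0, m2, m3}
Sat(ready ∨ ¬req) = {m0, m2, m3}
AG (ready ∨ ¬req): greatest fixpoint, start Z0 = {m0, m2, m3}, keep only states in Sat with every successor in Z. Already a fixed point.
Sat(AG (ready ∨ ¬req)) = {m0, m2, m3}
EG (AG (ready ∨ ¬req)): greatest fixpoint, start Z0 = {m0, m2, m3}, keep only states in Sat with some successor in Z. Already a fixed point.
Sat(EG (AG (ready ∨ ¬req))) = {m0, m2, m3}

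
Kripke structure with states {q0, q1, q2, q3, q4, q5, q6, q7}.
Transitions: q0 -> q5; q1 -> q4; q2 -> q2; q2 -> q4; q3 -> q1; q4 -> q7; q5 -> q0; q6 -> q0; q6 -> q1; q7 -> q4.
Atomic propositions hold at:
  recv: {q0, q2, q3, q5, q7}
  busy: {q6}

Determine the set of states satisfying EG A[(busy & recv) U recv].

Sat(busy & recv) = ∅
A[(busy & recv) U recv]: least fixpoint, start Z0 = Sat(recv) = {q0, q2, q3, q5, q7}, add states in Sat(busy & recv) with every successor in Z. Already a fixed point.
Sat(A[(busy & recv) U recv]) = {q0, q2, q3, q5, q7}
EG A[(busy & recv) U recv]: greatest fixpoint, start Z0 = {q0, q2, q3, q5, q7}, keep only states in Sat with some successor in Z. Z1 = {q0, q2, q5}; fixed.
Sat(EG A[(busy & recv) U recv]) = {q0, q2, q5}

{q0, q2, q5}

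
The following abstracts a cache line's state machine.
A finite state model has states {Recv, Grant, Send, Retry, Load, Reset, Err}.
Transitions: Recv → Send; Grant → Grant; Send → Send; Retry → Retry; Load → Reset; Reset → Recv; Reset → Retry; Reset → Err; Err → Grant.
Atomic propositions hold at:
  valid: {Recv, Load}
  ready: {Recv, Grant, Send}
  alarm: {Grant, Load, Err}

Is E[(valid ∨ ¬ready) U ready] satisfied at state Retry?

No

Sat(¬ready) = {Retry, Load, Reset, Err}
Sat(valid ∨ ¬ready) = {Recv, Retry, Load, Reset, Err}
E[(valid ∨ ¬ready) U ready]: least fixpoint, start Z0 = Sat(ready) = {Recv, Grant, Send}, add states in Sat(valid ∨ ¬ready) with some successor in Z. Z1 = {Recv, Grant, Send, Reset, Err}; Z2 = {Recv, Grant, Send, Load, Reset, Err}; fixed.
Sat(E[(valid ∨ ¬ready) U ready]) = {Recv, Grant, Send, Load, Reset, Err}
Retry ∉ Sat(E[(valid ∨ ¬ready) U ready]) = {Recv, Grant, Send, Load, Reset, Err}, so the formula does not hold at Retry.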